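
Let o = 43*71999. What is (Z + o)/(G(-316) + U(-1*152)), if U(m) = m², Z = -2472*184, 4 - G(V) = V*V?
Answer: -2641109/76748 ≈ -34.413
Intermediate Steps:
G(V) = 4 - V² (G(V) = 4 - V*V = 4 - V²)
Z = -454848
o = 3095957
(Z + o)/(G(-316) + U(-1*152)) = (-454848 + 3095957)/((4 - 1*(-316)²) + (-1*152)²) = 2641109/((4 - 1*99856) + (-152)²) = 2641109/((4 - 99856) + 23104) = 2641109/(-99852 + 23104) = 2641109/(-76748) = 2641109*(-1/76748) = -2641109/76748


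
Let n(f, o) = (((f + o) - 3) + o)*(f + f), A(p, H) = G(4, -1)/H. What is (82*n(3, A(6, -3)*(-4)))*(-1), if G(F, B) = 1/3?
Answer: -1312/3 ≈ -437.33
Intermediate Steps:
G(F, B) = 1/3
A(p, H) = 1/(3*H)
n(f, o) = 2*f*(-3 + f + 2*o) (n(f, o) = ((-3 + f + o) + o)*(2*f) = (-3 + f + 2*o)*(2*f) = 2*f*(-3 + f + 2*o))
(82*n(3, A(6, -3)*(-4)))*(-1) = (82*(2*3*(-3 + 3 + 2*(((1/3)/(-3))*(-4)))))*(-1) = (82*(2*3*(-3 + 3 + 2*(((1/3)*(-1/3))*(-4)))))*(-1) = (82*(2*3*(-3 + 3 + 2*(-1/9*(-4)))))*(-1) = (82*(2*3*(-3 + 3 + 2*(4/9))))*(-1) = (82*(2*3*(-3 + 3 + 8/9)))*(-1) = (82*(2*3*(8/9)))*(-1) = (82*(16/3))*(-1) = (1312/3)*(-1) = -1312/3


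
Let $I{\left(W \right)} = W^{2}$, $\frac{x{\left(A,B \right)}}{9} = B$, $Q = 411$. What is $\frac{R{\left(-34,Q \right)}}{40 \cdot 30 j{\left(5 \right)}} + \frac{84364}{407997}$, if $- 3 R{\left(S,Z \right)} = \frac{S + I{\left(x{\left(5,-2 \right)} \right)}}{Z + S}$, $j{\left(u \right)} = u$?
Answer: $\frac{9534829}{46121400} \approx 0.20673$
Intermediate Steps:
$x{\left(A,B \right)} = 9 B$
$R{\left(S,Z \right)} = - \frac{324 + S}{3 \left(S + Z\right)}$ ($R{\left(S,Z \right)} = - \frac{\left(S + \left(9 \left(-2\right)\right)^{2}\right) \frac{1}{Z + S}}{3} = - \frac{\left(S + \left(-18\right)^{2}\right) \frac{1}{S + Z}}{3} = - \frac{\left(S + 324\right) \frac{1}{S + Z}}{3} = - \frac{\left(324 + S\right) \frac{1}{S + Z}}{3} = - \frac{\frac{1}{S + Z} \left(324 + S\right)}{3} = - \frac{324 + S}{3 \left(S + Z\right)}$)
$\frac{R{\left(-34,Q \right)}}{40 \cdot 30 j{\left(5 \right)}} + \frac{84364}{407997} = \frac{\frac{1}{-34 + 411} \left(-108 - - \frac{34}{3}\right)}{40 \cdot 30 \cdot 5} + \frac{84364}{407997} = \frac{\frac{1}{377} \left(-108 + \frac{34}{3}\right)}{1200 \cdot 5} + 84364 \cdot \frac{1}{407997} = \frac{\frac{1}{377} \left(- \frac{290}{3}\right)}{6000} + \frac{3668}{17739} = \left(- \frac{10}{39}\right) \frac{1}{6000} + \frac{3668}{17739} = - \frac{1}{23400} + \frac{3668}{17739} = \frac{9534829}{46121400}$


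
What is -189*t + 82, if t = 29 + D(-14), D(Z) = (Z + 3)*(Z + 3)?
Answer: -28268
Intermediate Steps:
D(Z) = (3 + Z)² (D(Z) = (3 + Z)*(3 + Z) = (3 + Z)²)
t = 150 (t = 29 + (3 - 14)² = 29 + (-11)² = 29 + 121 = 150)
-189*t + 82 = -189*150 + 82 = -28350 + 82 = -28268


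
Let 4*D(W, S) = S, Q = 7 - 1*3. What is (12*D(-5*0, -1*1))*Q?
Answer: -12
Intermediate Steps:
Q = 4 (Q = 7 - 3 = 4)
D(W, S) = S/4
(12*D(-5*0, -1*1))*Q = (12*((-1*1)/4))*4 = (12*((¼)*(-1)))*4 = (12*(-¼))*4 = -3*4 = -12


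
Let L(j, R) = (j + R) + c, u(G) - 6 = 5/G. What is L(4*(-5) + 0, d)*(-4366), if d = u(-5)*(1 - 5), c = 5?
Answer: 152810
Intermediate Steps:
u(G) = 6 + 5/G
d = -20 (d = (6 + 5/(-5))*(1 - 5) = (6 + 5*(-1/5))*(-4) = (6 - 1)*(-4) = 5*(-4) = -20)
L(j, R) = 5 + R + j (L(j, R) = (j + R) + 5 = (R + j) + 5 = 5 + R + j)
L(4*(-5) + 0, d)*(-4366) = (5 - 20 + (4*(-5) + 0))*(-4366) = (5 - 20 + (-20 + 0))*(-4366) = (5 - 20 - 20)*(-4366) = -35*(-4366) = 152810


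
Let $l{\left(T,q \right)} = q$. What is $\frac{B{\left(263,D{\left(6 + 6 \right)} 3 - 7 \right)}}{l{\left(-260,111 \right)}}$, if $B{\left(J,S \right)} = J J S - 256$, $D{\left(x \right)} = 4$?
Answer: $\frac{345589}{111} \approx 3113.4$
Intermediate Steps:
$B{\left(J,S \right)} = -256 + S J^{2}$ ($B{\left(J,S \right)} = J^{2} S - 256 = S J^{2} - 256 = -256 + S J^{2}$)
$\frac{B{\left(263,D{\left(6 + 6 \right)} 3 - 7 \right)}}{l{\left(-260,111 \right)}} = \frac{-256 + \left(4 \cdot 3 - 7\right) 263^{2}}{111} = \left(-256 + \left(12 - 7\right) 69169\right) \frac{1}{111} = \left(-256 + 5 \cdot 69169\right) \frac{1}{111} = \left(-256 + 345845\right) \frac{1}{111} = 345589 \cdot \frac{1}{111} = \frac{345589}{111}$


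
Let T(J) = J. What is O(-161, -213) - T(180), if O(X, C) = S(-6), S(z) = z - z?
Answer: -180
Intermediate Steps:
S(z) = 0
O(X, C) = 0
O(-161, -213) - T(180) = 0 - 1*180 = 0 - 180 = -180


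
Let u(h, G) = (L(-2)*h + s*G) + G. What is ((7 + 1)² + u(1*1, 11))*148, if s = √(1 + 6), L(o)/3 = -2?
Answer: 10212 + 1628*√7 ≈ 14519.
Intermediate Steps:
L(o) = -6 (L(o) = 3*(-2) = -6)
s = √7 ≈ 2.6458
u(h, G) = G - 6*h + G*√7 (u(h, G) = (-6*h + √7*G) + G = (-6*h + G*√7) + G = G - 6*h + G*√7)
((7 + 1)² + u(1*1, 11))*148 = ((7 + 1)² + (11 - 6 + 11*√7))*148 = (8² + (11 - 6*1 + 11*√7))*148 = (64 + (11 - 6 + 11*√7))*148 = (64 + (5 + 11*√7))*148 = (69 + 11*√7)*148 = 10212 + 1628*√7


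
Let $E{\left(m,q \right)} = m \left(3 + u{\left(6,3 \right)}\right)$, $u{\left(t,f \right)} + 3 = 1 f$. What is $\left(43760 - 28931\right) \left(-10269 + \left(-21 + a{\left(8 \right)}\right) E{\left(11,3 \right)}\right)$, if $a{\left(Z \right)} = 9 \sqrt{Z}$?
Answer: $-162555498 + 8808426 \sqrt{2} \approx -1.501 \cdot 10^{8}$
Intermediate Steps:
$u{\left(t,f \right)} = -3 + f$ ($u{\left(t,f \right)} = -3 + 1 f = -3 + f$)
$E{\left(m,q \right)} = 3 m$ ($E{\left(m,q \right)} = m \left(3 + \left(-3 + 3\right)\right) = m \left(3 + 0\right) = m 3 = 3 m$)
$\left(43760 - 28931\right) \left(-10269 + \left(-21 + a{\left(8 \right)}\right) E{\left(11,3 \right)}\right) = \left(43760 - 28931\right) \left(-10269 + \left(-21 + 9 \sqrt{8}\right) 3 \cdot 11\right) = 14829 \left(-10269 + \left(-21 + 9 \cdot 2 \sqrt{2}\right) 33\right) = 14829 \left(-10269 + \left(-21 + 18 \sqrt{2}\right) 33\right) = 14829 \left(-10269 - \left(693 - 594 \sqrt{2}\right)\right) = 14829 \left(-10962 + 594 \sqrt{2}\right) = -162555498 + 8808426 \sqrt{2}$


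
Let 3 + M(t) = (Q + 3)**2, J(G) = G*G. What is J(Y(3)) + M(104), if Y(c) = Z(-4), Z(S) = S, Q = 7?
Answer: 113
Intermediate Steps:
Y(c) = -4
J(G) = G**2
M(t) = 97 (M(t) = -3 + (7 + 3)**2 = -3 + 10**2 = -3 + 100 = 97)
J(Y(3)) + M(104) = (-4)**2 + 97 = 16 + 97 = 113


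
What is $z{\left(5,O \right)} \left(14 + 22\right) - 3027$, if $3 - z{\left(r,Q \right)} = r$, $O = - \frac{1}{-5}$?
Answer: $-3099$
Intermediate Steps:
$O = \frac{1}{5}$ ($O = \left(-1\right) \left(- \frac{1}{5}\right) = \frac{1}{5} \approx 0.2$)
$z{\left(r,Q \right)} = 3 - r$
$z{\left(5,O \right)} \left(14 + 22\right) - 3027 = \left(3 - 5\right) \left(14 + 22\right) - 3027 = \left(3 - 5\right) 36 - 3027 = \left(-2\right) 36 - 3027 = -72 - 3027 = -3099$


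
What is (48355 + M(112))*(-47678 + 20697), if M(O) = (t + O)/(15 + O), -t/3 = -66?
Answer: -165700978495/127 ≈ -1.3047e+9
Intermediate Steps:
t = 198 (t = -3*(-66) = 198)
M(O) = (198 + O)/(15 + O)
(48355 + M(112))*(-47678 + 20697) = (48355 + (198 + 112)/(15 + 112))*(-47678 + 20697) = (48355 + 310/127)*(-26981) = (6141395/127)*(-26981) = -165700978495/127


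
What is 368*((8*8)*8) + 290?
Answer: 188706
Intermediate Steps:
368*((8*8)*8) + 290 = 368*(64*8) + 290 = 368*512 + 290 = 188416 + 290 = 188706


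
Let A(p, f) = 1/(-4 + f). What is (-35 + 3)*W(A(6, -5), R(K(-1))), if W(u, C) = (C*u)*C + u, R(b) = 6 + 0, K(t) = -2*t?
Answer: 1184/9 ≈ 131.56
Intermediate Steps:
R(b) = 6
W(u, C) = u + u*C² (W(u, C) = u*C² + u = u + u*C²)
(-35 + 3)*W(A(6, -5), R(K(-1))) = (-35 + 3)*((1 + 6²)/(-4 - 5)) = -32*(1 + 36)/(-9) = -(-32)*37/9 = -32*(-37/9) = 1184/9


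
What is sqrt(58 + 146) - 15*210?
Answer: -3150 + 2*sqrt(51) ≈ -3135.7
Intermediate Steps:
sqrt(58 + 146) - 15*210 = sqrt(204) - 3150 = 2*sqrt(51) - 3150 = -3150 + 2*sqrt(51)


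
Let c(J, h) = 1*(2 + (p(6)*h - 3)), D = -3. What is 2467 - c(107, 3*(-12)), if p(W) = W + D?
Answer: 2576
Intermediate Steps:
p(W) = -3 + W (p(W) = W - 3 = -3 + W)
c(J, h) = -1 + 3*h (c(J, h) = 1*(2 + ((-3 + 6)*h - 3)) = 1*(2 + (3*h - 3)) = 1*(2 + (-3 + 3*h)) = 1*(-1 + 3*h) = -1 + 3*h)
2467 - c(107, 3*(-12)) = 2467 - (-1 + 3*(3*(-12))) = 2467 - (-1 + 3*(-36)) = 2467 - (-1 - 108) = 2467 - 1*(-109) = 2467 + 109 = 2576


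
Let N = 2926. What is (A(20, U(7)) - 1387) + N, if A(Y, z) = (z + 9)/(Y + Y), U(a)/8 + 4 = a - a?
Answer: 61537/40 ≈ 1538.4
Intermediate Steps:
U(a) = -32 (U(a) = -32 + 8*(a - a) = -32 + 8*0 = -32 + 0 = -32)
A(Y, z) = (9 + z)/(2*Y) (A(Y, z) = (9 + z)/((2*Y)) = (9 + z)*(1/(2*Y)) = (9 + z)/(2*Y))
(A(20, U(7)) - 1387) + N = ((1/2)*(9 - 32)/20 - 1387) + 2926 = ((1/2)*(1/20)*(-23) - 1387) + 2926 = (-23/40 - 1387) + 2926 = -55503/40 + 2926 = 61537/40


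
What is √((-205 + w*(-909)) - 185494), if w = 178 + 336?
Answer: 35*I*√533 ≈ 808.04*I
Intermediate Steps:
w = 514
√((-205 + w*(-909)) - 185494) = √((-205 + 514*(-909)) - 185494) = √((-205 - 467226) - 185494) = √(-467431 - 185494) = √(-652925) = 35*I*√533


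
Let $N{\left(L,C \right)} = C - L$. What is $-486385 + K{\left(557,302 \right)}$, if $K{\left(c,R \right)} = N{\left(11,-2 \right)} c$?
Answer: $-493626$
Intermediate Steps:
$K{\left(c,R \right)} = - 13 c$ ($K{\left(c,R \right)} = \left(-2 - 11\right) c = - 13 c$)
$-486385 + K{\left(557,302 \right)} = -486385 - 7241 = -493626$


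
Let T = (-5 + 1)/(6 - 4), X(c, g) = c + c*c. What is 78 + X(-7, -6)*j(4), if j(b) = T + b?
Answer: 162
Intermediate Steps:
X(c, g) = c + c²
T = -2 (T = -4/2 = -4*½ = -2)
j(b) = -2 + b
78 + X(-7, -6)*j(4) = 78 + (-7*(1 - 7))*(-2 + 4) = 78 - 7*(-6)*2 = 78 + 42*2 = 78 + 84 = 162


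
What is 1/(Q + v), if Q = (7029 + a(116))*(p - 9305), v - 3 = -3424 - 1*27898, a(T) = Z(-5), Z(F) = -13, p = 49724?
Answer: 1/283548385 ≈ 3.5267e-9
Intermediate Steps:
a(T) = -13
v = -31319 (v = 3 + (-3424 - 1*27898) = 3 + (-3424 - 27898) = 3 - 31322 = -31319)
Q = 283579704 (Q = (7029 - 13)*(49724 - 9305) = 7016*40419 = 283579704)
1/(Q + v) = 1/(283579704 - 31319) = 1/283548385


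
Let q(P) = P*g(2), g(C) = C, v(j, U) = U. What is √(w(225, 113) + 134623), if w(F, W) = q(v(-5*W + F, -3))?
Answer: √134617 ≈ 366.90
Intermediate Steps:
q(P) = 2*P (q(P) = P*2 = 2*P)
w(F, W) = -6 (w(F, W) = 2*(-3) = -6)
√(w(225, 113) + 134623) = √(-6 + 134623) = √134617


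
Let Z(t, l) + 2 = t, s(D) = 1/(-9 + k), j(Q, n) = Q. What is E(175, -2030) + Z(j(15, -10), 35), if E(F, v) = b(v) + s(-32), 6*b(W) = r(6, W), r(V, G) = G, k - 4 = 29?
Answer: -7807/24 ≈ -325.29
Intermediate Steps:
k = 33 (k = 4 + 29 = 33)
s(D) = 1/24 (s(D) = 1/(-9 + 33) = 1/24)
b(W) = W/6
Z(t, l) = -2 + t
E(F, v) = 1/24 + v/6 (E(F, v) = v/6 + 1/24 = 1/24 + v/6)
E(175, -2030) + Z(j(15, -10), 35) = (1/24 + (⅙)*(-2030)) + (-2 + 15) = (1/24 - 1015/3) + 13 = -8119/24 + 13 = -7807/24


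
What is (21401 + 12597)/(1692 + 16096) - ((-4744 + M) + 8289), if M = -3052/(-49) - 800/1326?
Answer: -148794331663/41277054 ≈ -3604.8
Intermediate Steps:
M = 286268/4641 (M = -3052*(-1/49) - 800*1/1326 = 436/7 - 400/663 = 286268/4641 ≈ 61.682)
(21401 + 12597)/(1692 + 16096) - ((-4744 + M) + 8289) = (21401 + 12597)/(1692 + 16096) - ((-4744 + 286268/4641) + 8289) = 33998/17788 - (-21730636/4641 + 8289) = 33998*(1/17788) - 1*16738613/4641 = 16999/8894 - 16738613/4641 = -148794331663/41277054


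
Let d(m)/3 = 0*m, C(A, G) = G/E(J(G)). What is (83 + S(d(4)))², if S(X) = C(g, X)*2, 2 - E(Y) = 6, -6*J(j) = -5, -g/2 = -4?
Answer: 6889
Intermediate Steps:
g = 8 (g = -2*(-4) = 8)
J(j) = ⅚ (J(j) = -⅙*(-5) = ⅚)
E(Y) = -4 (E(Y) = 2 - 1*6 = 2 - 6 = -4)
C(A, G) = -G/4 (C(A, G) = G/(-4) = G*(-¼) = -G/4)
d(m) = 0 (d(m) = 3*(0*m) = 3*0 = 0)
S(X) = -X/2 (S(X) = -X/4*2 = -X/2)
(83 + S(d(4)))² = (83 - ½*0)² = (83 + 0)² = 83² = 6889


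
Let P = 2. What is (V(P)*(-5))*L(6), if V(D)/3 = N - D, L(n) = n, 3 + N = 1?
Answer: 360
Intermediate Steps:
N = -2 (N = -3 + 1 = -2)
V(D) = -6 - 3*D (V(D) = 3*(-2 - D) = -6 - 3*D)
(V(P)*(-5))*L(6) = ((-6 - 3*2)*(-5))*6 = ((-6 - 6)*(-5))*6 = -12*(-5)*6 = 60*6 = 360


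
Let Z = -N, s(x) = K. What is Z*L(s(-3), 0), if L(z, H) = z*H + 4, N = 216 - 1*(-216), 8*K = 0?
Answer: -1728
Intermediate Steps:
K = 0 (K = (1/8)*0 = 0)
s(x) = 0
N = 432 (N = 216 + 216 = 432)
L(z, H) = 4 + H*z (L(z, H) = H*z + 4 = 4 + H*z)
Z = -432 (Z = -1*432 = -432)
Z*L(s(-3), 0) = -432*(4 + 0*0) = -432*(4 + 0) = -432*4 = -1728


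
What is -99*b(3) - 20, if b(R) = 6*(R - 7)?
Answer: 2356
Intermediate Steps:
b(R) = -42 + 6*R (b(R) = 6*(-7 + R) = -42 + 6*R)
-99*b(3) - 20 = -99*(-42 + 6*3) - 20 = -99*(-42 + 18) - 20 = -99*(-24) - 20 = 2376 - 20 = 2356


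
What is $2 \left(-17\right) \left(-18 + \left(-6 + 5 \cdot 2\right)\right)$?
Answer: $476$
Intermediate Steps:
$2 \left(-17\right) \left(-18 + \left(-6 + 5 \cdot 2\right)\right) = - 34 \left(-18 + \left(-6 + 10\right)\right) = - 34 \left(-18 + 4\right) = \left(-34\right) \left(-14\right) = 476$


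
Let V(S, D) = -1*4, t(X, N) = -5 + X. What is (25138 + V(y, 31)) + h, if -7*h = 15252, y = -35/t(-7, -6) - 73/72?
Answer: 160686/7 ≈ 22955.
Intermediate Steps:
y = 137/72 (y = -35/(-5 - 7) - 73/72 = -35/(-12) - 73*1/72 = -35*(-1/12) - 73/72 = 35/12 - 73/72 = 137/72 ≈ 1.9028)
V(S, D) = -4
h = -15252/7 (h = -⅐*15252 = -15252/7 ≈ -2178.9)
(25138 + V(y, 31)) + h = (25138 - 4) - 15252/7 = 25134 - 15252/7 = 160686/7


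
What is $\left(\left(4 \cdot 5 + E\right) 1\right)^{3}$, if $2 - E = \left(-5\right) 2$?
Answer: $32768$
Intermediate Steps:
$E = 12$ ($E = 2 - \left(-5\right) 2 = 2 - -10 = 2 + 10 = 12$)
$\left(\left(4 \cdot 5 + E\right) 1\right)^{3} = \left(\left(4 \cdot 5 + 12\right) 1\right)^{3} = \left(\left(20 + 12\right) 1\right)^{3} = \left(32 \cdot 1\right)^{3} = 32^{3} = 32768$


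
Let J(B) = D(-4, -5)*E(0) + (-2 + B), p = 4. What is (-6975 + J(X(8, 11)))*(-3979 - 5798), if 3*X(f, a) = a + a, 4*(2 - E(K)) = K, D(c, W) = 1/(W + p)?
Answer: 68161985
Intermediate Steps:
D(c, W) = 1/(4 + W) (D(c, W) = 1/(W + 4) = 1/(4 + W))
E(K) = 2 - K/4
X(f, a) = 2*a/3 (X(f, a) = (a + a)/3 = (2*a)/3 = 2*a/3)
J(B) = -4 + B (J(B) = (2 - 1/4*0)/(4 - 5) + (-2 + B) = (2 + 0)/(-1) + (-2 + B) = -1*2 + (-2 + B) = -2 + (-2 + B) = -4 + B)
(-6975 + J(X(8, 11)))*(-3979 - 5798) = (-6975 + (-4 + (2/3)*11))*(-3979 - 5798) = (-6975 + (-4 + 22/3))*(-9777) = (-6975 + 10/3)*(-9777) = -20915/3*(-9777) = 68161985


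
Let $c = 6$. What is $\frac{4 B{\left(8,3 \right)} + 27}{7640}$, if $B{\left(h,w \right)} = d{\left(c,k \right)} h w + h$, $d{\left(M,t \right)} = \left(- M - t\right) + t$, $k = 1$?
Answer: $- \frac{517}{7640} \approx -0.06767$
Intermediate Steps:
$d{\left(M,t \right)} = - M$
$B{\left(h,w \right)} = h - 6 h w$ ($B{\left(h,w \right)} = \left(-1\right) 6 h w + h = - 6 h w + h = h - 6 h w$)
$\frac{4 B{\left(8,3 \right)} + 27}{7640} = \frac{4 \cdot 8 \left(1 - 18\right) + 27}{7640} = \left(4 \cdot 8 \left(1 - 18\right) + 27\right) \frac{1}{7640} = \left(4 \cdot 8 \left(-17\right) + 27\right) \frac{1}{7640} = \left(4 \left(-136\right) + 27\right) \frac{1}{7640} = \left(-544 + 27\right) \frac{1}{7640} = \left(-517\right) \frac{1}{7640} = - \frac{517}{7640}$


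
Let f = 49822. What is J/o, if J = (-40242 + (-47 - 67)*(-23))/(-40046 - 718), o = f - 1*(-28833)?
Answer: 627/53438207 ≈ 1.1733e-5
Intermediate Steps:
o = 78655 (o = 49822 - 1*(-28833) = 49822 + 28833 = 78655)
J = 3135/3397 (J = (-40242 - 114*(-23))/(-40764) = (-40242 + 2622)*(-1/40764) = -37620*(-1/40764) = 3135/3397 ≈ 0.92287)
J/o = (3135/3397)/78655 = (3135/3397)*(1/78655) = 627/53438207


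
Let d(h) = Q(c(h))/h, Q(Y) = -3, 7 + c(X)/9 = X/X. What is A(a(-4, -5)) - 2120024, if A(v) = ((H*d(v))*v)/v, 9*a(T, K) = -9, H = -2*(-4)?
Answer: -2120000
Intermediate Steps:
c(X) = -54 (c(X) = -63 + 9*(X/X) = -63 + 9*1 = -63 + 9 = -54)
H = 8
d(h) = -3/h
a(T, K) = -1 (a(T, K) = (⅑)*(-9) = -1)
A(v) = -24/v (A(v) = ((8*(-3/v))*v)/v = ((-24/v)*v)/v = -24/v)
A(a(-4, -5)) - 2120024 = -24/(-1) - 2120024 = -24*(-1) - 2120024 = 24 - 2120024 = -2120000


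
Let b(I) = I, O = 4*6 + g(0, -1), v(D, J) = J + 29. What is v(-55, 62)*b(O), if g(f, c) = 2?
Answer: 2366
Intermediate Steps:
v(D, J) = 29 + J
O = 26 (O = 4*6 + 2 = 24 + 2 = 26)
v(-55, 62)*b(O) = (29 + 62)*26 = 91*26 = 2366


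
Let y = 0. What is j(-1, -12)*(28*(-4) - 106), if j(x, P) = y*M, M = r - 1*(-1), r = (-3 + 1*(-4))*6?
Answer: 0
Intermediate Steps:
r = -42 (r = (-3 - 4)*6 = -7*6 = -42)
M = -41 (M = -42 - 1*(-1) = -42 + 1 = -41)
j(x, P) = 0 (j(x, P) = 0*(-41) = 0)
j(-1, -12)*(28*(-4) - 106) = 0*(28*(-4) - 106) = 0*(-112 - 106) = 0*(-218) = 0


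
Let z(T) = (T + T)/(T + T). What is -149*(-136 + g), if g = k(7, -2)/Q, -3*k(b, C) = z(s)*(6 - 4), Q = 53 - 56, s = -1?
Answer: 182078/9 ≈ 20231.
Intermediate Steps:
z(T) = 1 (z(T) = (2*T)/((2*T)) = (2*T)*(1/(2*T)) = 1)
Q = -3
k(b, C) = -⅔ (k(b, C) = -(6 - 4)/3 = -2/3 = -⅓*2 = -⅔)
g = 2/9 (g = -⅔/(-3) = -⅔*(-⅓) = 2/9 ≈ 0.22222)
-149*(-136 + g) = -149*(-136 + 2/9) = -149*(-1222/9) = 182078/9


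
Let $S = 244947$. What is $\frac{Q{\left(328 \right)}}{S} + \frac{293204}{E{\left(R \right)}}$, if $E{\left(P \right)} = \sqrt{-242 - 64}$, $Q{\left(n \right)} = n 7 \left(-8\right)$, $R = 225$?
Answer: $- \frac{18368}{244947} - \frac{146602 i \sqrt{34}}{51} \approx -0.074988 - 16761.0 i$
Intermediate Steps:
$Q{\left(n \right)} = - 56 n$ ($Q{\left(n \right)} = 7 n \left(-8\right) = - 56 n$)
$E{\left(P \right)} = 3 i \sqrt{34}$ ($E{\left(P \right)} = \sqrt{-306} = 3 i \sqrt{34}$)
$\frac{Q{\left(328 \right)}}{S} + \frac{293204}{E{\left(R \right)}} = \frac{\left(-56\right) 328}{244947} + \frac{293204}{3 i \sqrt{34}} = \left(-18368\right) \frac{1}{244947} + 293204 \left(- \frac{i \sqrt{34}}{102}\right) = - \frac{18368}{244947} - \frac{146602 i \sqrt{34}}{51}$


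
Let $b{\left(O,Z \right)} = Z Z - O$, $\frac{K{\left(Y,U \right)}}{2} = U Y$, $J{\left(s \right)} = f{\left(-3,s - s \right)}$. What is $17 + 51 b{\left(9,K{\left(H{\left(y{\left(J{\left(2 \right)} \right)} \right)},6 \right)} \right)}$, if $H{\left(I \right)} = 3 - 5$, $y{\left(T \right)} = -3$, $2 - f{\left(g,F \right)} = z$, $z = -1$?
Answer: $28934$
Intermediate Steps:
$f{\left(g,F \right)} = 3$ ($f{\left(g,F \right)} = 2 - -1 = 2 + 1 = 3$)
$J{\left(s \right)} = 3$
$H{\left(I \right)} = -2$ ($H{\left(I \right)} = 3 - 5 = -2$)
$K{\left(Y,U \right)} = 2 U Y$
$b{\left(O,Z \right)} = Z^{2} - O$
$17 + 51 b{\left(9,K{\left(H{\left(y{\left(J{\left(2 \right)} \right)} \right)},6 \right)} \right)} = 17 + 51 \left(\left(2 \cdot 6 \left(-2\right)\right)^{2} - 9\right) = 17 + 51 \left(\left(-24\right)^{2} - 9\right) = 17 + 51 \left(576 - 9\right) = 17 + 51 \cdot 567 = 17 + 28917 = 28934$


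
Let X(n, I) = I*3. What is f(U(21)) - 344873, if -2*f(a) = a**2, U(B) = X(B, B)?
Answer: -693715/2 ≈ -3.4686e+5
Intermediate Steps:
X(n, I) = 3*I
U(B) = 3*B
f(a) = -a**2/2
f(U(21)) - 344873 = -(3*21)**2/2 - 344873 = -1/2*63**2 - 344873 = -1/2*3969 - 344873 = -3969/2 - 344873 = -693715/2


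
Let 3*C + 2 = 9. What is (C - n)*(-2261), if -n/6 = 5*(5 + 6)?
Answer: -2254217/3 ≈ -7.5141e+5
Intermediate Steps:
n = -330 (n = -30*(5 + 6) = -30*11 = -6*55 = -330)
C = 7/3 (C = -⅔ + (⅓)*9 = -⅔ + 3 = 7/3 ≈ 2.3333)
(C - n)*(-2261) = (7/3 - 1*(-330))*(-2261) = (7/3 + 330)*(-2261) = (997/3)*(-2261) = -2254217/3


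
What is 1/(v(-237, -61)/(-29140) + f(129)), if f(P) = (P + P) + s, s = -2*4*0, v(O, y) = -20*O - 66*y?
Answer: 14570/3754677 ≈ 0.0038805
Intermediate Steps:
v(O, y) = -66*y - 20*O
s = 0 (s = -8*0 = 0)
f(P) = 2*P (f(P) = (P + P) + 0 = 2*P + 0 = 2*P)
1/(v(-237, -61)/(-29140) + f(129)) = 1/((-66*(-61) - 20*(-237))/(-29140) + 2*129) = 1/((4026 + 4740)*(-1/29140) + 258) = 1/(8766*(-1/29140) + 258) = 1/(-4383/14570 + 258) = 1/(3754677/14570) = 14570/3754677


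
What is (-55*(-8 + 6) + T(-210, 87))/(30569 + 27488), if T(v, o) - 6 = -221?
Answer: -105/58057 ≈ -0.0018086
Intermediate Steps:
T(v, o) = -215 (T(v, o) = 6 - 221 = -215)
(-55*(-8 + 6) + T(-210, 87))/(30569 + 27488) = (-55*(-8 + 6) - 215)/(30569 + 27488) = (-55*(-2) - 215)/58057 = (110 - 215)*(1/58057) = -105*1/58057 = -105/58057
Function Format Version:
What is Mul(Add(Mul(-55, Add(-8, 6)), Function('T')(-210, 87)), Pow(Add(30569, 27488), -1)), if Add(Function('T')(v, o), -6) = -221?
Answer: Rational(-105, 58057) ≈ -0.0018086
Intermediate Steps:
Function('T')(v, o) = -215 (Function('T')(v, o) = Add(6, -221) = -215)
Mul(Add(Mul(-55, Add(-8, 6)), Function('T')(-210, 87)), Pow(Add(30569, 27488), -1)) = Mul(Add(Mul(-55, Add(-8, 6)), -215), Pow(Add(30569, 27488), -1)) = Mul(Add(Mul(-55, -2), -215), Pow(58057, -1)) = Mul(Add(110, -215), Rational(1, 58057)) = Mul(-105, Rational(1, 58057)) = Rational(-105, 58057)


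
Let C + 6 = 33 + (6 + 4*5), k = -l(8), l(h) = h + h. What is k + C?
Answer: 37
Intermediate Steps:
l(h) = 2*h
k = -16 (k = -2*8 = -1*16 = -16)
C = 53 (C = -6 + (33 + (6 + 4*5)) = -6 + (33 + (6 + 20)) = -6 + (33 + 26) = -6 + 59 = 53)
k + C = -16 + 53 = 37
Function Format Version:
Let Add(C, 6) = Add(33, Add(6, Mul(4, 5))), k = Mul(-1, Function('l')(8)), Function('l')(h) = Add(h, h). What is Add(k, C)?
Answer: 37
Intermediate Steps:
Function('l')(h) = Mul(2, h)
k = -16 (k = Mul(-1, Mul(2, 8)) = Mul(-1, 16) = -16)
C = 53 (C = Add(-6, Add(33, Add(6, Mul(4, 5)))) = Add(-6, Add(33, Add(6, 20))) = Add(-6, Add(33, 26)) = Add(-6, 59) = 53)
Add(k, C) = Add(-16, 53) = 37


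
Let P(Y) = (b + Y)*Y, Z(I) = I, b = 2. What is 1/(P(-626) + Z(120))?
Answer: 1/390744 ≈ 2.5592e-6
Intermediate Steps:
P(Y) = Y*(2 + Y) (P(Y) = (2 + Y)*Y = Y*(2 + Y))
1/(P(-626) + Z(120)) = 1/(-626*(2 - 626) + 120) = 1/(-626*(-624) + 120) = 1/(390624 + 120) = 1/390744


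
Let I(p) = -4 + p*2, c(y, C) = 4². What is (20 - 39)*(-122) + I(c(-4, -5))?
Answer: 2346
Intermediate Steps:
c(y, C) = 16
I(p) = -4 + 2*p
(20 - 39)*(-122) + I(c(-4, -5)) = (20 - 39)*(-122) + (-4 + 2*16) = -19*(-122) + (-4 + 32) = 2318 + 28 = 2346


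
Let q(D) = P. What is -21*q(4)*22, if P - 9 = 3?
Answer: -5544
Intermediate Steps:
P = 12 (P = 9 + 3 = 12)
q(D) = 12
-21*q(4)*22 = -21*12*22 = -252*22 = -5544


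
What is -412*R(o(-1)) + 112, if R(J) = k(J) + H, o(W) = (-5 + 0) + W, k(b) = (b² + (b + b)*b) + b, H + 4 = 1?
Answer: -40676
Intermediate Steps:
H = -3 (H = -4 + 1 = -3)
k(b) = b + 3*b² (k(b) = (b² + (2*b)*b) + b = (b² + 2*b²) + b = 3*b² + b = b + 3*b²)
o(W) = -5 + W
R(J) = -3 + J*(1 + 3*J) (R(J) = J*(1 + 3*J) - 3 = -3 + J*(1 + 3*J))
-412*R(o(-1)) + 112 = -412*(-3 + (-5 - 1)*(1 + 3*(-5 - 1))) + 112 = -412*(-3 - 6*(1 + 3*(-6))) + 112 = -412*(-3 - 6*(1 - 18)) + 112 = -412*(-3 - 6*(-17)) + 112 = -412*(-3 + 102) + 112 = -412*99 + 112 = -40788 + 112 = -40676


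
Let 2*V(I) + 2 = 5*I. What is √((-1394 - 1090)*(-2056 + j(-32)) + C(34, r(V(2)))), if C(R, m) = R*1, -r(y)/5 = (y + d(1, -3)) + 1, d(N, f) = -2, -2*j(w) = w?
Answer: √5067394 ≈ 2251.1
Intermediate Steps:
V(I) = -1 + 5*I/2 (V(I) = -1 + (5*I)/2 = -1 + 5*I/2)
j(w) = -w/2
r(y) = 5 - 5*y (r(y) = -5*((y - 2) + 1) = -5*((-2 + y) + 1) = -5*(-1 + y) = 5 - 5*y)
C(R, m) = R
√((-1394 - 1090)*(-2056 + j(-32)) + C(34, r(V(2)))) = √((-1394 - 1090)*(-2056 - ½*(-32)) + 34) = √(-2484*(-2056 + 16) + 34) = √(-2484*(-2040) + 34) = √(5067360 + 34) = √5067394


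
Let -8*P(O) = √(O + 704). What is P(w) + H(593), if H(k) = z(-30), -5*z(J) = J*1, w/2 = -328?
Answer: 6 - √3/2 ≈ 5.1340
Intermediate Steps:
w = -656 (w = 2*(-328) = -656)
z(J) = -J/5
H(k) = 6 (H(k) = -⅕*(-30) = 6)
P(O) = -√(704 + O)/8 (P(O) = -√(O + 704)/8 = -√(704 + O)/8)
P(w) + H(593) = -√(704 - 656)/8 + 6 = -√3/2 + 6 = 6 - √3/2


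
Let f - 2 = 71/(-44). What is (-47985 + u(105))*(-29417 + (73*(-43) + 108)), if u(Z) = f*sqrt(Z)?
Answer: 1557017280 - 137904*sqrt(105)/11 ≈ 1.5569e+9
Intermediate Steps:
f = 17/44 (f = 2 + 71/(-44) = 2 + 71*(-1/44) = 2 - 71/44 = 17/44 ≈ 0.38636)
u(Z) = 17*sqrt(Z)/44
(-47985 + u(105))*(-29417 + (73*(-43) + 108)) = (-47985 + 17*sqrt(105)/44)*(-29417 + (73*(-43) + 108)) = (-47985 + 17*sqrt(105)/44)*(-29417 + (-3139 + 108)) = (-47985 + 17*sqrt(105)/44)*(-29417 - 3031) = (-47985 + 17*sqrt(105)/44)*(-32448) = 1557017280 - 137904*sqrt(105)/11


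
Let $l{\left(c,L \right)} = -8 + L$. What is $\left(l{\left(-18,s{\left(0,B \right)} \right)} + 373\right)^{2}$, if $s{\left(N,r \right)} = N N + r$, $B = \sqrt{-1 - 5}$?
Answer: $\left(365 + i \sqrt{6}\right)^{2} \approx 1.3322 \cdot 10^{5} + 1788.0 i$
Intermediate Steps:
$B = i \sqrt{6}$ ($B = \sqrt{-6} = i \sqrt{6} \approx 2.4495 i$)
$s{\left(N,r \right)} = r + N^{2}$ ($s{\left(N,r \right)} = N^{2} + r = r + N^{2}$)
$\left(l{\left(-18,s{\left(0,B \right)} \right)} + 373\right)^{2} = \left(\left(-8 + \left(i \sqrt{6} + 0^{2}\right)\right) + 373\right)^{2} = \left(\left(-8 + \left(i \sqrt{6} + 0\right)\right) + 373\right)^{2} = \left(\left(-8 + i \sqrt{6}\right) + 373\right)^{2} = \left(365 + i \sqrt{6}\right)^{2}$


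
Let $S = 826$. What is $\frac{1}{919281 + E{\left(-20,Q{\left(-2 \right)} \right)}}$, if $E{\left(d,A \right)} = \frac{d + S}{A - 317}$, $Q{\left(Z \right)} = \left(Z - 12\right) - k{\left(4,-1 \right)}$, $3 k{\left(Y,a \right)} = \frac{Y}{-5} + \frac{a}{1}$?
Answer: $\frac{826}{759324091} \approx 1.0878 \cdot 10^{-6}$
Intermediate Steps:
$k{\left(Y,a \right)} = - \frac{Y}{15} + \frac{a}{3}$ ($k{\left(Y,a \right)} = \frac{\frac{Y}{-5} + \frac{a}{1}}{3} = \frac{Y \left(- \frac{1}{5}\right) + a 1}{3} = \frac{- \frac{Y}{5} + a}{3} = \frac{a - \frac{Y}{5}}{3} = - \frac{Y}{15} + \frac{a}{3}$)
$Q{\left(Z \right)} = - \frac{57}{5} + Z$ ($Q{\left(Z \right)} = \left(Z - 12\right) - \left(\left(- \frac{1}{15}\right) 4 + \frac{1}{3} \left(-1\right)\right) = \left(-12 + Z\right) - \left(- \frac{4}{15} - \frac{1}{3}\right) = \left(-12 + Z\right) - - \frac{3}{5} = \left(-12 + Z\right) + \frac{3}{5} = - \frac{57}{5} + Z$)
$E{\left(d,A \right)} = \frac{826 + d}{-317 + A}$ ($E{\left(d,A \right)} = \frac{d + 826}{A - 317} = \frac{826 + d}{-317 + A}$)
$\frac{1}{919281 + E{\left(-20,Q{\left(-2 \right)} \right)}} = \frac{1}{919281 + \frac{826 - 20}{-317 - \frac{67}{5}}} = \frac{1}{919281 + \frac{1}{-317 - \frac{67}{5}} \cdot 806} = \frac{1}{919281 + \frac{1}{- \frac{1652}{5}} \cdot 806} = \frac{1}{919281 - \frac{2015}{826}} = \frac{1}{\frac{759324091}{826}} = \frac{826}{759324091}$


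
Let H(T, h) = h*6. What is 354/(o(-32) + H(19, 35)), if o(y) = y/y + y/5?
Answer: 590/341 ≈ 1.7302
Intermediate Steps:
H(T, h) = 6*h
o(y) = 1 + y/5 (o(y) = 1 + y*(⅕) = 1 + y/5)
354/(o(-32) + H(19, 35)) = 354/((1 + (⅕)*(-32)) + 6*35) = 354/((1 - 32/5) + 210) = 354/(-27/5 + 210) = 354/(1023/5) = 354*(5/1023) = 590/341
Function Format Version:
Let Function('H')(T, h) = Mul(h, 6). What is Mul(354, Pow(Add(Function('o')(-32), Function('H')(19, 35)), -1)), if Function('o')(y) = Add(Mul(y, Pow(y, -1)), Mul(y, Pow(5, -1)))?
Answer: Rational(590, 341) ≈ 1.7302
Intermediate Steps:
Function('H')(T, h) = Mul(6, h)
Function('o')(y) = Add(1, Mul(Rational(1, 5), y)) (Function('o')(y) = Add(1, Mul(y, Rational(1, 5))) = Add(1, Mul(Rational(1, 5), y)))
Mul(354, Pow(Add(Function('o')(-32), Function('H')(19, 35)), -1)) = Mul(354, Pow(Add(Add(1, Mul(Rational(1, 5), -32)), Mul(6, 35)), -1)) = Mul(354, Pow(Add(Add(1, Rational(-32, 5)), 210), -1)) = Mul(354, Pow(Add(Rational(-27, 5), 210), -1)) = Mul(354, Pow(Rational(1023, 5), -1)) = Mul(354, Rational(5, 1023)) = Rational(590, 341)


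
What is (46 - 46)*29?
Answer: 0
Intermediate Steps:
(46 - 46)*29 = 0*29 = 0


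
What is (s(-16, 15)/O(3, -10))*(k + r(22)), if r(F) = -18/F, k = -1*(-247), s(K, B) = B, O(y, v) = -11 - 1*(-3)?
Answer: -10155/22 ≈ -461.59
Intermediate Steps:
O(y, v) = -8 (O(y, v) = -11 + 3 = -8)
k = 247
(s(-16, 15)/O(3, -10))*(k + r(22)) = (15/(-8))*(247 - 18/22) = (15*(-1/8))*(247 - 18*1/22) = -15*(247 - 9/11)/8 = -15/8*2708/11 = -10155/22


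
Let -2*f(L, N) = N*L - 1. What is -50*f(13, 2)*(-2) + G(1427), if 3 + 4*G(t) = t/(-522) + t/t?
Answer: -2612471/2088 ≈ -1251.2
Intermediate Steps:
f(L, N) = ½ - L*N/2 (f(L, N) = -(N*L - 1)/2 = -(L*N - 1)/2 = -(-1 + L*N)/2 = ½ - L*N/2)
G(t) = -½ - t/2088 (G(t) = -¾ + (t/(-522) + t/t)/4 = -¾ + (t*(-1/522) + 1)/4 = -¾ + (-t/522 + 1)/4 = -¾ + (1 - t/522)/4 = -¾ + (¼ - t/2088) = -½ - t/2088)
-50*f(13, 2)*(-2) + G(1427) = -50*(½ - ½*13*2)*(-2) + (-½ - 1/2088*1427) = -50*(½ - 13)*(-2) + (-½ - 1427/2088) = -50*(-25/2)*(-2) - 2471/2088 = 625*(-2) - 2471/2088 = -1250 - 2471/2088 = -2612471/2088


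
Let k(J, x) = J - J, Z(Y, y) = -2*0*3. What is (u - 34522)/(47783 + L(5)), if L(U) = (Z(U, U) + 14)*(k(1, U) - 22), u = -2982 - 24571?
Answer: -2483/1899 ≈ -1.3075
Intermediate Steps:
Z(Y, y) = 0 (Z(Y, y) = 0*3 = 0)
u = -27553
k(J, x) = 0
L(U) = -308 (L(U) = (0 + 14)*(0 - 22) = 14*(-22) = -308)
(u - 34522)/(47783 + L(5)) = (-27553 - 34522)/(47783 - 308) = -62075/47475 = -62075*1/47475 = -2483/1899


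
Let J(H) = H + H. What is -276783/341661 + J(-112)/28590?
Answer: -1331626339/1628014665 ≈ -0.81794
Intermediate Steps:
J(H) = 2*H
-276783/341661 + J(-112)/28590 = -276783/341661 + (2*(-112))/28590 = -276783*1/341661 - 224*1/28590 = -92261/113887 - 112/14295 = -1331626339/1628014665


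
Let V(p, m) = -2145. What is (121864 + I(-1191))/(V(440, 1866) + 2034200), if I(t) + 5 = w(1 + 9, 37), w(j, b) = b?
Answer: 121896/2032055 ≈ 0.059987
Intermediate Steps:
I(t) = 32 (I(t) = -5 + 37 = 32)
(121864 + I(-1191))/(V(440, 1866) + 2034200) = (121864 + 32)/(-2145 + 2034200) = 121896/2032055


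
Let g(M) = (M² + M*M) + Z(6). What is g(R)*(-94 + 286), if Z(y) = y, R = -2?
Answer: 2688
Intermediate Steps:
g(M) = 6 + 2*M² (g(M) = (M² + M*M) + 6 = (M² + M²) + 6 = 2*M² + 6 = 6 + 2*M²)
g(R)*(-94 + 286) = (6 + 2*(-2)²)*(-94 + 286) = (6 + 2*4)*192 = (6 + 8)*192 = 14*192 = 2688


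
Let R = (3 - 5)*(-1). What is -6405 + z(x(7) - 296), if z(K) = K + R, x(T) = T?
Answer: -6692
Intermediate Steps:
R = 2 (R = -2*(-1) = 2)
z(K) = 2 + K (z(K) = K + 2 = 2 + K)
-6405 + z(x(7) - 296) = -6405 + (2 + (7 - 296)) = -6405 + (2 - 289) = -6405 - 287 = -6692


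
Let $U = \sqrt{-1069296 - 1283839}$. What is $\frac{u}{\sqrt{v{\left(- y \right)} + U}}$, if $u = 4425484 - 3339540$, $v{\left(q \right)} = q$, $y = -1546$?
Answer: $\frac{1085944}{\sqrt{1546 + i \sqrt{2353135}}} \approx 21516.0 - 8863.0 i$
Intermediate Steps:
$U = i \sqrt{2353135}$ ($U = \sqrt{-2353135} = i \sqrt{2353135} \approx 1534.0 i$)
$u = 1085944$
$\frac{u}{\sqrt{v{\left(- y \right)} + U}} = \frac{1085944}{\sqrt{\left(-1\right) \left(-1546\right) + i \sqrt{2353135}}} = \frac{1085944}{\sqrt{1546 + i \sqrt{2353135}}}$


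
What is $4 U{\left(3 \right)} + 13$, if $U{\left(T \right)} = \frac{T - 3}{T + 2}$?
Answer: $13$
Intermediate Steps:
$U{\left(T \right)} = \frac{-3 + T}{2 + T}$
$4 U{\left(3 \right)} + 13 = 4 \frac{-3 + 3}{2 + 3} + 13 = 4 \cdot \frac{1}{5} \cdot 0 + 13 = 4 \cdot 0 + 13 = 0 + 13 = 13$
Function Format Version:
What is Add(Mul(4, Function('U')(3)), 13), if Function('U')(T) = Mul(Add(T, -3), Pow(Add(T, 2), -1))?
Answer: 13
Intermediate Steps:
Function('U')(T) = Mul(Pow(Add(2, T), -1), Add(-3, T)) (Function('U')(T) = Mul(Add(-3, T), Pow(Add(2, T), -1)) = Mul(Pow(Add(2, T), -1), Add(-3, T)))
Add(Mul(4, Function('U')(3)), 13) = Add(Mul(4, Mul(Pow(Add(2, 3), -1), Add(-3, 3))), 13) = Add(Mul(4, Mul(Pow(5, -1), 0)), 13) = Add(Mul(4, Mul(Rational(1, 5), 0)), 13) = Add(Mul(4, 0), 13) = Add(0, 13) = 13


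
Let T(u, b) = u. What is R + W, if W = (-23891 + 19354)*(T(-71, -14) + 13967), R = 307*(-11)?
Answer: -63049529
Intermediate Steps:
R = -3377
W = -63046152 (W = (-23891 + 19354)*(-71 + 13967) = -4537*13896 = -63046152)
R + W = -3377 - 63046152 = -63049529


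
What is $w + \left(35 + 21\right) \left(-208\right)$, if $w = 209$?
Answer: $-11439$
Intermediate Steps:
$w + \left(35 + 21\right) \left(-208\right) = 209 + \left(35 + 21\right) \left(-208\right) = 209 + 56 \left(-208\right) = 209 - 11648 = -11439$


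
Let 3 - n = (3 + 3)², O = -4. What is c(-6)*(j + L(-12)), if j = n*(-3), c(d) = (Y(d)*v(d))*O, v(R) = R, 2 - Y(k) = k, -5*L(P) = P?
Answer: 97344/5 ≈ 19469.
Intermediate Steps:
L(P) = -P/5
Y(k) = 2 - k
n = -33 (n = 3 - (3 + 3)² = 3 - 1*6² = 3 - 1*36 = 3 - 36 = -33)
c(d) = -4*d*(2 - d) (c(d) = ((2 - d)*d)*(-4) = (d*(2 - d))*(-4) = -4*d*(2 - d))
j = 99 (j = -33*(-3) = 99)
c(-6)*(j + L(-12)) = (4*(-6)*(-2 - 6))*(99 - ⅕*(-12)) = (4*(-6)*(-8))*(99 + 12/5) = 192*(507/5) = 97344/5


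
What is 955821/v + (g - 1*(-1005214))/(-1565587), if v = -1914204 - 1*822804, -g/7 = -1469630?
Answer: -10801474386973/1428341381232 ≈ -7.5622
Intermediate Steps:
g = 10287410 (g = -7*(-1469630) = 10287410)
v = -2737008 (v = -1914204 - 822804 = -2737008)
955821/v + (g - 1*(-1005214))/(-1565587) = 955821/(-2737008) + (10287410 - 1*(-1005214))/(-1565587) = 955821*(-1/2737008) + (10287410 + 1005214)*(-1/1565587) = -318607/912336 + 11292624*(-1/1565587) = -318607/912336 - 11292624/1565587 = -10801474386973/1428341381232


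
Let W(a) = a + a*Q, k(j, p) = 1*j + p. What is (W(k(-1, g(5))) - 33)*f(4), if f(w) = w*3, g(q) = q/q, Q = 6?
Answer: -396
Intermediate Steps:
g(q) = 1
k(j, p) = j + p
W(a) = 7*a (W(a) = a + a*6 = a + 6*a = 7*a)
f(w) = 3*w
(W(k(-1, g(5))) - 33)*f(4) = (7*(-1 + 1) - 33)*(3*4) = (7*0 - 33)*12 = (0 - 33)*12 = -33*12 = -396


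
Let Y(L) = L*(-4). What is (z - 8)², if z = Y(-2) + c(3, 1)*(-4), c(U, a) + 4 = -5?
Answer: 1296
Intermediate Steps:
Y(L) = -4*L
c(U, a) = -9 (c(U, a) = -4 - 5 = -9)
z = 44 (z = -4*(-2) - 9*(-4) = 8 + 36 = 44)
(z - 8)² = (44 - 8)² = 36² = 1296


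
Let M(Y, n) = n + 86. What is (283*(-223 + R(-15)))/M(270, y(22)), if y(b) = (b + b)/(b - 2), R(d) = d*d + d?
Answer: -18395/441 ≈ -41.712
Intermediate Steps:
R(d) = d + d² (R(d) = d² + d = d + d²)
y(b) = 2*b/(-2 + b) (y(b) = (2*b)/(-2 + b) = 2*b/(-2 + b))
M(Y, n) = 86 + n
(283*(-223 + R(-15)))/M(270, y(22)) = (283*(-223 - 15*(1 - 15)))/(86 + 2*22/(-2 + 22)) = (283*(-223 - 15*(-14)))/(86 + 2*22/20) = (283*(-223 + 210))/(86 + 2*22*(1/20)) = (283*(-13))/(86 + 11/5) = -3679/441/5 = -3679*5/441 = -18395/441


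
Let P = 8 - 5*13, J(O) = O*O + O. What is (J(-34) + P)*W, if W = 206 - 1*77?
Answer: 137385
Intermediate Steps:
W = 129 (W = 206 - 77 = 129)
J(O) = O + O² (J(O) = O² + O = O + O²)
P = -57 (P = 8 - 65 = -57)
(J(-34) + P)*W = (-34*(1 - 34) - 57)*129 = (-34*(-33) - 57)*129 = (1122 - 57)*129 = 1065*129 = 137385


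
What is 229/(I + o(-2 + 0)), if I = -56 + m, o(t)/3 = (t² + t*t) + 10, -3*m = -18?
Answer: 229/4 ≈ 57.250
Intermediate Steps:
m = 6 (m = -⅓*(-18) = 6)
o(t) = 30 + 6*t² (o(t) = 3*((t² + t*t) + 10) = 3*((t² + t²) + 10) = 3*(2*t² + 10) = 3*(10 + 2*t²) = 30 + 6*t²)
I = -50 (I = -56 + 6 = -50)
229/(I + o(-2 + 0)) = 229/(-50 + (30 + 6*(-2 + 0)²)) = 229/(-50 + (30 + 6*(-2)²)) = 229/(-50 + (30 + 6*4)) = 229/(-50 + (30 + 24)) = 229/(-50 + 54) = 229/4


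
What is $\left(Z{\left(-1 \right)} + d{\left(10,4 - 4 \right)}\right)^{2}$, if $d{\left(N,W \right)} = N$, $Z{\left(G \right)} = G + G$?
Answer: $64$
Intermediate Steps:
$Z{\left(G \right)} = 2 G$
$\left(Z{\left(-1 \right)} + d{\left(10,4 - 4 \right)}\right)^{2} = \left(2 \left(-1\right) + 10\right)^{2} = \left(-2 + 10\right)^{2} = 8^{2} = 64$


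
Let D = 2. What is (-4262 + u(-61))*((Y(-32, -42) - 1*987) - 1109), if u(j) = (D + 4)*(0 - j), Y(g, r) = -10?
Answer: 8204976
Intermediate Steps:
u(j) = -6*j (u(j) = (2 + 4)*(0 - j) = 6*(-j) = -6*j)
(-4262 + u(-61))*((Y(-32, -42) - 1*987) - 1109) = (-4262 - 6*(-61))*((-10 - 1*987) - 1109) = (-4262 + 366)*((-10 - 987) - 1109) = -3896*(-997 - 1109) = -3896*(-2106) = 8204976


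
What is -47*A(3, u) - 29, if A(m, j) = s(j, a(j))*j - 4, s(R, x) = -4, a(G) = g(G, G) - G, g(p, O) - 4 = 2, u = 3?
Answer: 723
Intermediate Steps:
g(p, O) = 6 (g(p, O) = 4 + 2 = 6)
a(G) = 6 - G
A(m, j) = -4 - 4*j (A(m, j) = -4*j - 4 = -4 - 4*j)
-47*A(3, u) - 29 = -47*(-4 - 4*3) - 29 = -47*(-4 - 12) - 29 = -47*(-16) - 29 = 752 - 29 = 723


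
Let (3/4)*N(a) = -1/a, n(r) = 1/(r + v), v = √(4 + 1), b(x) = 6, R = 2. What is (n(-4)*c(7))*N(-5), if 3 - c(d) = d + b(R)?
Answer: 32/33 + 8*√5/33 ≈ 1.5118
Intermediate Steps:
v = √5 ≈ 2.2361
c(d) = -3 - d (c(d) = 3 - (d + 6) = 3 - (6 + d) = 3 + (-6 - d) = -3 - d)
n(r) = 1/(r + √5)
N(a) = -4/(3*a) (N(a) = 4*(-1/a)/3 = -4/(3*a))
(n(-4)*c(7))*N(-5) = ((-3 - 1*7)/(-4 + √5))*(-4/3/(-5)) = ((-3 - 7)/(-4 + √5))*(-4/3*(-⅕)) = (-10/(-4 + √5))*(4/15) = -10/(-4 + √5)*(4/15) = -8/(3*(-4 + √5))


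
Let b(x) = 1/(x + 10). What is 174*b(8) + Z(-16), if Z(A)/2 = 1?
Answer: 35/3 ≈ 11.667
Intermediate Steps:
b(x) = 1/(10 + x)
Z(A) = 2 (Z(A) = 2*1 = 2)
174*b(8) + Z(-16) = 174/(10 + 8) + 2 = 174/18 + 2 = 174*(1/18) + 2 = 29/3 + 2 = 35/3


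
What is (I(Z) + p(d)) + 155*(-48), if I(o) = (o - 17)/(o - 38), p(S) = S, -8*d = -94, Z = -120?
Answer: -2347053/316 ≈ -7427.4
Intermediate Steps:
d = 47/4 (d = -⅛*(-94) = 47/4 ≈ 11.750)
I(o) = (-17 + o)/(-38 + o)
(I(Z) + p(d)) + 155*(-48) = ((-17 - 120)/(-38 - 120) + 47/4) + 155*(-48) = (-137/(-158) + 47/4) - 7440 = (-1/158*(-137) + 47/4) - 7440 = (137/158 + 47/4) - 7440 = 3987/316 - 7440 = -2347053/316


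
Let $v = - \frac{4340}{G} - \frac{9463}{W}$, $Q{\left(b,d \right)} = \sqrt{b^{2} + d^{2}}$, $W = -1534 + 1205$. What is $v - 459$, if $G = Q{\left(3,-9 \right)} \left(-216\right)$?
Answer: $- \frac{141548}{329} + \frac{217 \sqrt{10}}{324} \approx -428.12$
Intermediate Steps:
$W = -329$
$G = - 648 \sqrt{10}$ ($G = \sqrt{3^{2} + \left(-9\right)^{2}} \left(-216\right) = \sqrt{9 + 81} \left(-216\right) = \sqrt{90} \left(-216\right) = 3 \sqrt{10} \left(-216\right) = - 648 \sqrt{10} \approx -2049.2$)
$v = \frac{9463}{329} + \frac{217 \sqrt{10}}{324}$ ($v = - \frac{4340}{\left(-648\right) \sqrt{10}} - \frac{9463}{-329} = - 4340 \left(- \frac{\sqrt{10}}{6480}\right) - - \frac{9463}{329} = \frac{217 \sqrt{10}}{324} + \frac{9463}{329} = \frac{9463}{329} + \frac{217 \sqrt{10}}{324} \approx 30.881$)
$v - 459 = \left(\frac{9463}{329} + \frac{217 \sqrt{10}}{324}\right) - 459 = - \frac{141548}{329} + \frac{217 \sqrt{10}}{324}$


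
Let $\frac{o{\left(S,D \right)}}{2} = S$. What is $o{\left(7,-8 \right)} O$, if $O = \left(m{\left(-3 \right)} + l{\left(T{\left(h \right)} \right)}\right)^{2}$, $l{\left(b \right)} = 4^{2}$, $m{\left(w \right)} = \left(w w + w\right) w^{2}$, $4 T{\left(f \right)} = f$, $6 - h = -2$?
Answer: $68600$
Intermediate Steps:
$h = 8$ ($h = 6 - -2 = 6 + 2 = 8$)
$T{\left(f \right)} = \frac{f}{4}$
$o{\left(S,D \right)} = 2 S$
$m{\left(w \right)} = w^{2} \left(w + w^{2}\right)$ ($m{\left(w \right)} = \left(w^{2} + w\right) w^{2} = \left(w + w^{2}\right) w^{2} = w^{2} \left(w + w^{2}\right)$)
$l{\left(b \right)} = 16$
$O = 4900$ ($O = \left(\left(-3\right)^{3} \left(1 - 3\right) + 16\right)^{2} = \left(\left(-27\right) \left(-2\right) + 16\right)^{2} = \left(54 + 16\right)^{2} = 70^{2} = 4900$)
$o{\left(7,-8 \right)} O = 2 \cdot 7 \cdot 4900 = 14 \cdot 4900 = 68600$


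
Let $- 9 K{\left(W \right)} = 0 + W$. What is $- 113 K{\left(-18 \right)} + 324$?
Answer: $98$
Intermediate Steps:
$K{\left(W \right)} = - \frac{W}{9}$ ($K{\left(W \right)} = - \frac{0 + W}{9} = - \frac{W}{9}$)
$- 113 K{\left(-18 \right)} + 324 = - 113 \left(\left(- \frac{1}{9}\right) \left(-18\right)\right) + 324 = \left(-113\right) 2 + 324 = -226 + 324 = 98$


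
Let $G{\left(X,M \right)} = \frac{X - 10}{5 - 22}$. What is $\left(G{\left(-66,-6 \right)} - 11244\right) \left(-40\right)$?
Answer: $\frac{7642880}{17} \approx 4.4958 \cdot 10^{5}$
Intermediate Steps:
$G{\left(X,M \right)} = \frac{10}{17} - \frac{X}{17}$ ($G{\left(X,M \right)} = \frac{-10 + X}{-17} = \left(-10 + X\right) \left(- \frac{1}{17}\right) = \frac{10}{17} - \frac{X}{17}$)
$\left(G{\left(-66,-6 \right)} - 11244\right) \left(-40\right) = \left(\left(\frac{10}{17} - - \frac{66}{17}\right) - 11244\right) \left(-40\right) = \left(\left(\frac{10}{17} + \frac{66}{17}\right) - 11244\right) \left(-40\right) = \left(\frac{76}{17} - 11244\right) \left(-40\right) = \left(- \frac{191072}{17}\right) \left(-40\right) = \frac{7642880}{17}$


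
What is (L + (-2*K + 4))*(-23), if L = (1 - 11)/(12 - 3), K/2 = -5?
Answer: -4738/9 ≈ -526.44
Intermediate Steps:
K = -10 (K = 2*(-5) = -10)
L = -10/9 ≈ -1.1111
(L + (-2*K + 4))*(-23) = (-10/9 + (-2*(-10) + 4))*(-23) = (-10/9 + (20 + 4))*(-23) = (-10/9 + 24)*(-23) = (206/9)*(-23) = -4738/9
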